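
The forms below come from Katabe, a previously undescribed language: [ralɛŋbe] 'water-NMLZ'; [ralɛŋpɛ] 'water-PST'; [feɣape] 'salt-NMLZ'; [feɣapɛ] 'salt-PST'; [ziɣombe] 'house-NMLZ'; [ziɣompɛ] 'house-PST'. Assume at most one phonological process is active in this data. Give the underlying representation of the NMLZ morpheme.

/-be/

The NMLZ suffix surfaces as [-be] and [-pe], depending on the final segment of the stem.
The PST suffix, which begins with [p], is invariant after every stem; so [p] is not altered by any rule here.
The NMLZ suffix is therefore /-be/ underlyingly, with post-vocalic devoicing: voiced stops become voiceless after a vowel.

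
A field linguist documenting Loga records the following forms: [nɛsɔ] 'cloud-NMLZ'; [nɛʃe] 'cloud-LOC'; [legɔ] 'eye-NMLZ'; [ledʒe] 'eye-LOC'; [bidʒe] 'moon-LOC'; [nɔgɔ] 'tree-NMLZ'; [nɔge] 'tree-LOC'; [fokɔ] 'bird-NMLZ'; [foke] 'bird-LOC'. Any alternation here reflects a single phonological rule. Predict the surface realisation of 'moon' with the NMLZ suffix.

The root 'eye' surfaces as [legɔ] and [ledʒe], with a stem-final [g] ~ [dʒ] alternation.
Compare 'tree', with invariant [g] in [nɔgɔ] and [nɔge]: an analysis with underlying /g/ and a rule producing [dʒ] before the LOC suffix would wrongly predict alternation here too.
The underlying segment must be /dʒ/; palato-alveolar /dʒ/ and /ʃ/ become [g] and [s] when no front vowel follows, yielding [g] there.
The one attested form of 'moon', [bidʒe], shows underlying /bidʒ/. Applying the same rule when no front vowel follows gives [bigɔ].

[bigɔ]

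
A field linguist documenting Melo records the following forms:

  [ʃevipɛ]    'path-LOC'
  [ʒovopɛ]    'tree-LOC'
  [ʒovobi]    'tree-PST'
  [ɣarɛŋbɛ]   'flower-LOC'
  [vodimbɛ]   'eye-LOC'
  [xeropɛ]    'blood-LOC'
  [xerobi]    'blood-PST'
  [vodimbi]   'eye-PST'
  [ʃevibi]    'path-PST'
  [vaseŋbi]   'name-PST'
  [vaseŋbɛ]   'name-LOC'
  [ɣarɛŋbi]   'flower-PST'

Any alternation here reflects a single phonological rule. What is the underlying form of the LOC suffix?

The LOC suffix surfaces as [-bɛ] and [-pɛ], depending on the final segment of the stem.
By contrast the PST suffix keeps its initial [b] throughout — that segment must be underlying.
So the underlying form is /-pɛ/, and voiceless stops become voiced after a nasal.

/-pɛ/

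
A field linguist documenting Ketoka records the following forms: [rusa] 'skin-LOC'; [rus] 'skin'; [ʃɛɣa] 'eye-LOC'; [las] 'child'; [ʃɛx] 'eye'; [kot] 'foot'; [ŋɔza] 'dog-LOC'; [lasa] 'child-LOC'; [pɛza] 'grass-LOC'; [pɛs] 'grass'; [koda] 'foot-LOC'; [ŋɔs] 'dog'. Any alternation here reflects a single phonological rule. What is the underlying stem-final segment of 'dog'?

/z/

The stem for 'dog' ends in [s] in [ŋɔs] but [z] in [ŋɔza].
But 'child' keeps [s] in both environments ([las], [lasa]), so there is no rule changing /s/ to [z] before the LOC suffix.
Therefore /z/ is basic and [s] is derived by word-final obstruent devoicing (voiced obstruents become voiceless word-finally).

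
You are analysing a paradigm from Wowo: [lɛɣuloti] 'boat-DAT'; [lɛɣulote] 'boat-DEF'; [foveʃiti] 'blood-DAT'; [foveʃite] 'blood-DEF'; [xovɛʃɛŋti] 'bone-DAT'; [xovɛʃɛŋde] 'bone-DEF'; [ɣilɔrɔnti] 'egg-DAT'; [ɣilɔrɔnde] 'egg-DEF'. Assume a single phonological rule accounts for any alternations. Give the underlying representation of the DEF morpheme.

The DEF morpheme has two allomorphs, [-de] and [-te].
The DAT suffix, which begins with [t], is invariant after every stem; so [t] is not altered by any rule here.
So the underlying form is /-de/, and voiced stops become voiceless after a vowel.

/-de/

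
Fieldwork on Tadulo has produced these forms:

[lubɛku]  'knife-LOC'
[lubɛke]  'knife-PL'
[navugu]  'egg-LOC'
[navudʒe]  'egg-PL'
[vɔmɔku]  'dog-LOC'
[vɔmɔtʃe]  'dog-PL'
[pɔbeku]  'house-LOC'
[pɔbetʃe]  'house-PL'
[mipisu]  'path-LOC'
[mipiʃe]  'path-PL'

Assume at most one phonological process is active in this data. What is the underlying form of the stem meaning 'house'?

/pɔbetʃ/

'house' shows [k] ~ [tʃ] at the end of the stem ([pɔbeku] vs [pɔbetʃe]).
The stem 'knife' ([lubɛku], [lubɛke]) shows [k] unchanged in both environments, so [k] cannot be basic with [tʃ] derived before the PL suffix.
Therefore /tʃ/ is basic and [k] is derived by depalatalization (palato-alveolar /tʃ/, /dʒ/ and /ʃ/ become [k], [g] and [s] when no front vowel follows).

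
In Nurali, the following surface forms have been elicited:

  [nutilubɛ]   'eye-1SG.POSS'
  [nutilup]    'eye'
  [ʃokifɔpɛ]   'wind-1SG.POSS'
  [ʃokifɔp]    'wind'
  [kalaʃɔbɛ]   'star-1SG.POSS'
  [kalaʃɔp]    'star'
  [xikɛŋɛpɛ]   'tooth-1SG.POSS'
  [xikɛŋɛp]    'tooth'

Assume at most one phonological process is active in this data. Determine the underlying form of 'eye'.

The root 'eye' surfaces as [nutilubɛ] and [nutilup], with a stem-final [b] ~ [p] alternation.
Compare 'wind', with invariant [p] in [ʃokifɔpɛ] and [ʃokifɔp]: an analysis with underlying /p/ and a rule producing [b] before the 1SG.POSS suffix would wrongly predict alternation here too.
So /b/ is underlying, and a rule of word-final obstruent devoicing — voiced obstruents become voiceless word-finally — gives [p].

/nutilub/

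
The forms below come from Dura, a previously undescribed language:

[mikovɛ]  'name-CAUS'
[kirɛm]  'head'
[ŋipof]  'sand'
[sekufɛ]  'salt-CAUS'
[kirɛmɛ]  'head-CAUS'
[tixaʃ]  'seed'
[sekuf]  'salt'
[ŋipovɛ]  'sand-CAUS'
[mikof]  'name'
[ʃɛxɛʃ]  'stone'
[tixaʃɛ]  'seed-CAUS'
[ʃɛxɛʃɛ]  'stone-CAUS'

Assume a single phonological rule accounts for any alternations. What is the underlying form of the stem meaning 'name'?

/mikov/

The root 'name' surfaces as [mikovɛ] and [mikof], with a stem-final [v] ~ [f] alternation.
If /f/ were underlying and a rule turned it into [v] before the CAUS suffix, 'salt' would also alternate; but it has [f] in both [sekufɛ] and [sekuf].
The alternation reflects word-final obstruent devoicing: voiced obstruents become voiceless word-finally. /v/ is underlying.
Hence 'name' is /mikov/ underlyingly.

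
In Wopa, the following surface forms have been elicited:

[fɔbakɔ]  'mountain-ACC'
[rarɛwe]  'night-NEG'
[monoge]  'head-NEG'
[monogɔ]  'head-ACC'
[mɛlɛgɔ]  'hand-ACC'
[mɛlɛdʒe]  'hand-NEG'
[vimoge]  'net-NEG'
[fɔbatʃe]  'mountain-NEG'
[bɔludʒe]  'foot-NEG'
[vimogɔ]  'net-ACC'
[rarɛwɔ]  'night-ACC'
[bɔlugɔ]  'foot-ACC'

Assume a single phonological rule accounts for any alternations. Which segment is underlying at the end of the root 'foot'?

In [bɔludʒe] and [bɔlugɔ] the final segment of 'foot' alternates: [dʒ] ~ [g].
If /g/ were underlying and a rule turned it into [dʒ] before the NEG suffix, 'net' would also alternate; but it has [g] in both [vimoge] and [vimogɔ].
The alternation reflects depalatalization: palato-alveolar /tʃ/ and /dʒ/ become [k] and [g] when no front vowel follows. /dʒ/ is underlying.

/dʒ/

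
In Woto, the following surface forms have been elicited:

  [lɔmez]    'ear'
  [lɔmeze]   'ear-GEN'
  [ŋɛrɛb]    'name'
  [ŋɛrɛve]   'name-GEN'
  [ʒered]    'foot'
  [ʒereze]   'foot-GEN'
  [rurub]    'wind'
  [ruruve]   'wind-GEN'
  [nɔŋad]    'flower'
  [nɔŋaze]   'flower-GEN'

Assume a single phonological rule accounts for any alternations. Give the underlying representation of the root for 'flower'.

/nɔŋad/

The root 'flower' surfaces as [nɔŋad] and [nɔŋaze], with a stem-final [d] ~ [z] alternation.
The stem 'ear' ([lɔmez], [lɔmeze]) shows [z] unchanged in both environments, so [z] cannot be basic with [d] derived in isolation.
So /d/ is underlying, and a rule of intervocalic spirantization — voiced stops become fricatives between vowels — gives [z].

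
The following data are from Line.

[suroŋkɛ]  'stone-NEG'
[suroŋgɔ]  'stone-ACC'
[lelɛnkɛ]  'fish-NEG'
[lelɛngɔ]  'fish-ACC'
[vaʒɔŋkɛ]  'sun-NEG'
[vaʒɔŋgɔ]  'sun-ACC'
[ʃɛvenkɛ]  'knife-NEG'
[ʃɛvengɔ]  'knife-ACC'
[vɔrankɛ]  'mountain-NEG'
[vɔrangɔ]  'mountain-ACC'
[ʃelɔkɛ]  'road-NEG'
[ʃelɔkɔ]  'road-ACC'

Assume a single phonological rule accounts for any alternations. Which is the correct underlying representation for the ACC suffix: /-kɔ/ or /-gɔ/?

/-gɔ/

The ACC suffix surfaces as [-gɔ] and [-kɔ], depending on the final segment of the stem.
The NEG suffix, which begins with [k], is invariant after every stem; so [k] is not altered by any rule here.
The ACC suffix is therefore /-gɔ/ underlyingly, with post-vocalic devoicing: voiced stops become voiceless after a vowel.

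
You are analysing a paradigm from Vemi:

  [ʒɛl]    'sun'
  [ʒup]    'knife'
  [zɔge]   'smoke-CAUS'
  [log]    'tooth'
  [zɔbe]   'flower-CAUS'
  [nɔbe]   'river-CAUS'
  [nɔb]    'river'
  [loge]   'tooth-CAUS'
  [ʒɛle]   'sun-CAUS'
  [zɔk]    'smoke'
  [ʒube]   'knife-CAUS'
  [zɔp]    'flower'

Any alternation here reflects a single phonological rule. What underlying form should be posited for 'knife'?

/ʒup/

The root 'knife' surfaces as [ʒube] and [ʒup], with a stem-final [b] ~ [p] alternation.
But 'river' keeps [b] in both environments ([nɔbe], [nɔb]), so there is no rule changing /b/ to [p] in isolation.
The alternation reflects intervocalic voicing: voiceless stops become voiced between vowels. /p/ is underlying.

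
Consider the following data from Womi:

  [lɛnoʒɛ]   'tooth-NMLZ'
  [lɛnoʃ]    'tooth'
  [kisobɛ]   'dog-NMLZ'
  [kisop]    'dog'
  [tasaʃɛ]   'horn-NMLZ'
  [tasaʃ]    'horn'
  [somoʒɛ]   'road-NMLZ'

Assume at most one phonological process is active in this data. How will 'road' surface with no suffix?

[somoʃ]

The root 'tooth' surfaces as [lɛnoʒɛ] and [lɛnoʃ], with a stem-final [ʒ] ~ [ʃ] alternation.
If /ʃ/ were underlying and a rule turned it into [ʒ] before the NMLZ suffix, 'horn' would also alternate; but it has [ʃ] in both [tasaʃɛ] and [tasaʃ].
So /ʒ/ is underlying, and a rule of word-final obstruent devoicing — voiced obstruents become voiceless word-finally — gives [ʃ].
From [somoʒɛ] the stem 'road' is /somoʒ/; word-finally this yields [somoʃ].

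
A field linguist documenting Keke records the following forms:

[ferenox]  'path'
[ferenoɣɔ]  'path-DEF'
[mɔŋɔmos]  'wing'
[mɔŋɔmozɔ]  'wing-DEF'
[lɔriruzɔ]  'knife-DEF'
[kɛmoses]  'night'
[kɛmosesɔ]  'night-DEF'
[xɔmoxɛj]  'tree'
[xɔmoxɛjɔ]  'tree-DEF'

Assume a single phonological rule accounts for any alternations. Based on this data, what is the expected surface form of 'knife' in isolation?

[lɔrirus]

The root 'wing' surfaces as [mɔŋɔmos] and [mɔŋɔmozɔ], with a stem-final [s] ~ [z] alternation.
Compare 'night', with invariant [s] in [kɛmoses] and [kɛmosesɔ]: an analysis with underlying /s/ and a rule producing [z] before the DEF suffix would wrongly predict alternation here too.
The underlying segment must be /z/; voiced obstruents become voiceless word-finally, yielding [s] there.
From [lɔriruzɔ] the stem 'knife' is /lɔriruz/; word-finally this yields [lɔrirus].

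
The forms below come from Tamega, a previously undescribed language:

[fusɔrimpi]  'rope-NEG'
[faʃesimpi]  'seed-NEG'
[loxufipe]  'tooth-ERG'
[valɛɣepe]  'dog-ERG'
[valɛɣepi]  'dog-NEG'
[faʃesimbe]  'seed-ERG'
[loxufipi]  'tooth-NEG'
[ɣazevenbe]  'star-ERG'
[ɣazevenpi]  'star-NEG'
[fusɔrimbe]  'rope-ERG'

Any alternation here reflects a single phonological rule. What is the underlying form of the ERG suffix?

/-be/

The ERG morpheme has two allomorphs, [-be] and [-pe].
By contrast the NEG suffix keeps its initial [p] throughout — that segment must be underlying.
So the underlying form is /-be/, and voiced stops become voiceless after a vowel.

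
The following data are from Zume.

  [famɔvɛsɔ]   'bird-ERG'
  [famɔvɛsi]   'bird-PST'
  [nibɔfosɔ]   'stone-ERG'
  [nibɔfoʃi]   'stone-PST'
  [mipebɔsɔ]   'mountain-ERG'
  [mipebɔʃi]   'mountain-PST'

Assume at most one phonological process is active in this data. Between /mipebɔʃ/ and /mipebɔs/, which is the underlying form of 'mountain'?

/mipebɔʃ/

The root 'mountain' surfaces as [mipebɔsɔ] and [mipebɔʃi], with a stem-final [s] ~ [ʃ] alternation.
If /s/ were underlying and a rule turned it into [ʃ] before the PST suffix, 'bird' would also alternate; but it has [s] in both [famɔvɛsɔ] and [famɔvɛsi].
Therefore /ʃ/ is basic and [s] is derived by depalatalization (palato-alveolar /ʃ/ becomes [s] when no front vowel follows).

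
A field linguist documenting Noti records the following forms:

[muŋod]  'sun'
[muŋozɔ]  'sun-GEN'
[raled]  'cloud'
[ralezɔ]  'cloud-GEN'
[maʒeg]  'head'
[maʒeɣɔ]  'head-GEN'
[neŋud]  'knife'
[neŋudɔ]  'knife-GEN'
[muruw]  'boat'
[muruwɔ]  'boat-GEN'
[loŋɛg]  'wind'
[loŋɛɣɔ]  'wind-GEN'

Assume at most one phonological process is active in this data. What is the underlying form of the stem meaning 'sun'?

/muŋoz/

'sun' shows [d] ~ [z] at the end of the stem ([muŋod] vs [muŋozɔ]).
Compare 'knife', with invariant [d] in [neŋud] and [neŋudɔ]: an analysis with underlying /d/ and a rule producing [z] before the GEN suffix would wrongly predict alternation here too.
Therefore /z/ is basic and [d] is derived by word-final hardening (voiced fricatives become stops word-finally).
The underlying form of 'sun' is therefore /muŋoz/.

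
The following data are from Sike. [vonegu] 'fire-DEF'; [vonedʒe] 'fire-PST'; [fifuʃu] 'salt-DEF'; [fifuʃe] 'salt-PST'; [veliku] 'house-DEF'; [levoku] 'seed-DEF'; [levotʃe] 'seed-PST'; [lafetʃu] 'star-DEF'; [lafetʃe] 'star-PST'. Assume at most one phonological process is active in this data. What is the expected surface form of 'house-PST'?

The stem for 'seed' ends in [k] in [levoku] but [tʃ] in [levotʃe].
But 'star' keeps [tʃ] in both environments ([lafetʃu], [lafetʃe]), so there is no rule changing /tʃ/ to [k] before the DEF suffix.
The underlying segment must be /k/; /k/ and /g/ become palato-alveolar [tʃ] and [dʒ] before a front vowel, yielding [tʃ] there.
The one attested form of 'house', [veliku], shows underlying /velik/. Applying the same rule before a front vowel gives [velitʃe].

[velitʃe]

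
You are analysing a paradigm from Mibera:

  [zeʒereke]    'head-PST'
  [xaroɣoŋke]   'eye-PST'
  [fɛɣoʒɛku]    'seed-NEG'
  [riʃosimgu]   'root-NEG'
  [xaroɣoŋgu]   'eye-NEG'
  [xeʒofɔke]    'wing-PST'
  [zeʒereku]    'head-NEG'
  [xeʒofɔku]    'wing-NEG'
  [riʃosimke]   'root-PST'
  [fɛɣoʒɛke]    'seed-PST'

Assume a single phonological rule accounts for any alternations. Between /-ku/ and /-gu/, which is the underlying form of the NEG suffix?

The NEG suffix surfaces as [-gu] and [-ku], depending on the final segment of the stem.
By contrast the PST suffix keeps its initial [k] throughout — that segment must be underlying.
The NEG suffix is therefore /-gu/ underlyingly, with post-vocalic devoicing: voiced stops become voiceless after a vowel.

/-gu/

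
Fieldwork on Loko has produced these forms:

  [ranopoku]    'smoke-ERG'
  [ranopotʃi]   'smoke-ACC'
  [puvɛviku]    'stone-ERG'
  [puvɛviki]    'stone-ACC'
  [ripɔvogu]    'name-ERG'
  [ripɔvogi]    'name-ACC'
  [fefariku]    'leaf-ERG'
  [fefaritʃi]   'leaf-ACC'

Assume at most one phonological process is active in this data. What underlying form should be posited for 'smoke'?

The root 'smoke' surfaces as [ranopoku] and [ranopotʃi], with a stem-final [k] ~ [tʃ] alternation.
If /k/ were underlying and a rule turned it into [tʃ] before the ACC suffix, 'stone' would also alternate; but it has [k] in both [puvɛviku] and [puvɛviki].
Therefore /tʃ/ is basic and [k] is derived by depalatalization (palato-alveolar /tʃ/ becomes [k] when no front vowel follows).

/ranopotʃ/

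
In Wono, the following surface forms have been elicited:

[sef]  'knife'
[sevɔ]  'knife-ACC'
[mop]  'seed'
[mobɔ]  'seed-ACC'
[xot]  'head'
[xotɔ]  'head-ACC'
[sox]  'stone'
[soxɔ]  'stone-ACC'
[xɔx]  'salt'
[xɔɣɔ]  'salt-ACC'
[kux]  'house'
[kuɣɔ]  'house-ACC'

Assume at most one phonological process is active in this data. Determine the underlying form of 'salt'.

/xɔɣ/

In [xɔx] and [xɔɣɔ] the final segment of 'salt' alternates: [x] ~ [ɣ].
If /x/ were underlying and a rule turned it into [ɣ] before the ACC suffix, 'stone' would also alternate; but it has [x] in both [sox] and [soxɔ].
The alternation reflects word-final obstruent devoicing: voiced obstruents become voiceless word-finally. /ɣ/ is underlying.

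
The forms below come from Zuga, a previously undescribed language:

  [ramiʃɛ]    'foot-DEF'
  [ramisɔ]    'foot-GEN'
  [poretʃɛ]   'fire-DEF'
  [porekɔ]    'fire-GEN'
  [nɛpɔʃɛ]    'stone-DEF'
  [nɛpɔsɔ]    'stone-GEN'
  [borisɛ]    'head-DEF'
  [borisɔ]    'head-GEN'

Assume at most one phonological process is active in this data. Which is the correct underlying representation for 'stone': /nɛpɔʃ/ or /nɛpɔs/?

/nɛpɔʃ/

In [nɛpɔʃɛ] and [nɛpɔsɔ] the final segment of 'stone' alternates: [ʃ] ~ [s].
If /s/ were underlying and a rule turned it into [ʃ] before the DEF suffix, 'head' would also alternate; but it has [s] in both [borisɛ] and [borisɔ].
Therefore /ʃ/ is basic and [s] is derived by depalatalization (palato-alveolar /tʃ/ and /ʃ/ become [k] and [s] when no front vowel follows).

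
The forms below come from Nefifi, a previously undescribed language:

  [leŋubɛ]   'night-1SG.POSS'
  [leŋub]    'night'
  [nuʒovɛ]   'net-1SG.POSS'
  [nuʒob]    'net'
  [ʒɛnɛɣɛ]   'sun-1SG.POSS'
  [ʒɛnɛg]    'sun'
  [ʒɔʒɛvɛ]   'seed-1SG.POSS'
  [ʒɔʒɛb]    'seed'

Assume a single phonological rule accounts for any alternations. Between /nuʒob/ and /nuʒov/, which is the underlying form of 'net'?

'net' shows [v] ~ [b] at the end of the stem ([nuʒovɛ] vs [nuʒob]).
The stem 'night' ([leŋubɛ], [leŋub]) shows [b] unchanged in both environments, so [b] cannot be basic with [v] derived before the 1SG.POSS suffix.
The alternation reflects word-final hardening: voiced fricatives become stops word-finally. /v/ is underlying.

/nuʒov/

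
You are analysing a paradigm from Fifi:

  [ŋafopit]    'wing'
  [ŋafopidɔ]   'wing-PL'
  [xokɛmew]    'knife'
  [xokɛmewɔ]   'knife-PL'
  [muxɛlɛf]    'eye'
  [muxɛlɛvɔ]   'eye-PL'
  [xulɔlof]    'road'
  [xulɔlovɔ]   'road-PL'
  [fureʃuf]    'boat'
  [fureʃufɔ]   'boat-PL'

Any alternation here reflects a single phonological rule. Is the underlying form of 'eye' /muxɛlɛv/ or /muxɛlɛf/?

In [muxɛlɛf] and [muxɛlɛvɔ] the final segment of 'eye' alternates: [f] ~ [v].
The stem 'boat' ([fureʃuf], [fureʃufɔ]) shows [f] unchanged in both environments, so [f] cannot be basic with [v] derived before the PL suffix.
So /v/ is underlying, and a rule of word-final obstruent devoicing — voiced obstruents become voiceless word-finally — gives [f].

/muxɛlɛv/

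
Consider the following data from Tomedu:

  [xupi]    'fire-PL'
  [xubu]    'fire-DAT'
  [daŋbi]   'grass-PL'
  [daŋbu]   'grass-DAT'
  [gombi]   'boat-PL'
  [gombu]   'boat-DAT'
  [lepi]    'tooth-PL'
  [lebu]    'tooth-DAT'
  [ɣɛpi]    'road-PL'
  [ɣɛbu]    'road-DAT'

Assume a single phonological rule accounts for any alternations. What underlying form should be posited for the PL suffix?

/-pi/

The PL morpheme has two allomorphs, [-bi] and [-pi].
By contrast the DAT suffix keeps its initial [b] throughout — that segment must be underlying.
So the underlying form is /-pi/, and voiceless stops become voiced after a nasal.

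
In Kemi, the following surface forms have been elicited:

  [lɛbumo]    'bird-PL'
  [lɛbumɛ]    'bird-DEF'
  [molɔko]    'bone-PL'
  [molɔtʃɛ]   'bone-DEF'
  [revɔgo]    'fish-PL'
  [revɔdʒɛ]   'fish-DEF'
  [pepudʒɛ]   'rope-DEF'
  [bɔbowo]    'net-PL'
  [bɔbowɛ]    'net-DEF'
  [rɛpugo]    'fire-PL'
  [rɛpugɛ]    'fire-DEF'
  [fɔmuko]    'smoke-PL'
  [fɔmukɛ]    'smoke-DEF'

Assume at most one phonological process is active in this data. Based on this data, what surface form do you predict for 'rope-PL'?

The root 'fish' surfaces as [revɔgo] and [revɔdʒɛ], with a stem-final [g] ~ [dʒ] alternation.
But 'fire' keeps [g] in both environments ([rɛpugo], [rɛpugɛ]), so there is no rule changing /g/ to [dʒ] before the DEF suffix.
So /dʒ/ is underlying, and a rule of depalatalization — palato-alveolar /tʃ/ and /dʒ/ become [k] and [g] when no front vowel follows — gives [g].
From [pepudʒɛ] the stem 'rope' is /pepudʒ/; when no front vowel follows this yields [pepugo].

[pepugo]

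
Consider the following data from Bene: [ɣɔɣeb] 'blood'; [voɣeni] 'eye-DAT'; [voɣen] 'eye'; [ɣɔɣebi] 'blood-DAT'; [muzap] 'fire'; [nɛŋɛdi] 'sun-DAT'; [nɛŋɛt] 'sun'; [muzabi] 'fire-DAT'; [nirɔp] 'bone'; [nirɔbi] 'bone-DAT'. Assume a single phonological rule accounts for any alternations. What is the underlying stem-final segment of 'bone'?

The stem for 'bone' ends in [p] in [nirɔp] but [b] in [nirɔbi].
Compare 'blood', with invariant [b] in [ɣɔɣeb] and [ɣɔɣebi]: an analysis with underlying /b/ and a rule producing [p] in isolation would wrongly predict alternation here too.
The underlying segment must be /p/; voiceless stops become voiced between vowels, yielding [b] there.

/p/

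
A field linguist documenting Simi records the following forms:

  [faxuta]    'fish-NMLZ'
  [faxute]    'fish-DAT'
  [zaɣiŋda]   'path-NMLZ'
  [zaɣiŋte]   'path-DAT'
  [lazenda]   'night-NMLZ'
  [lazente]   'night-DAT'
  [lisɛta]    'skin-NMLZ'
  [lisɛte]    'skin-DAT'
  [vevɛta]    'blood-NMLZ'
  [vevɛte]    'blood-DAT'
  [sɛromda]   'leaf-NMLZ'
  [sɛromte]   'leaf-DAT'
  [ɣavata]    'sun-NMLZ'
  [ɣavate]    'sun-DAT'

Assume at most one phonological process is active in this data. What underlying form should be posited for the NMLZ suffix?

The NMLZ suffix surfaces as [-da] and [-ta], depending on the final segment of the stem.
By contrast the DAT suffix keeps its initial [t] throughout — that segment must be underlying.
So the underlying form is /-da/, and voiced stops become voiceless after a vowel.

/-da/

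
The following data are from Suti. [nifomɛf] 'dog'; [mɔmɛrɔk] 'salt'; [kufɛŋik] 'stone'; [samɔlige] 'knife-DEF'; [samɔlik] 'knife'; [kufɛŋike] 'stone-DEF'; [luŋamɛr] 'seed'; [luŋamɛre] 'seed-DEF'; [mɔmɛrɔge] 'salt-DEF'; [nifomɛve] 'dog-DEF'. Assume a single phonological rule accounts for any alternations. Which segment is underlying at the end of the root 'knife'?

/g/

The stem for 'knife' ends in [g] in [samɔlige] but [k] in [samɔlik].
The stem 'stone' ([kufɛŋike], [kufɛŋik]) shows [k] unchanged in both environments, so [k] cannot be basic with [g] derived before the DEF suffix.
So /g/ is underlying, and a rule of word-final obstruent devoicing — voiced obstruents become voiceless word-finally — gives [k].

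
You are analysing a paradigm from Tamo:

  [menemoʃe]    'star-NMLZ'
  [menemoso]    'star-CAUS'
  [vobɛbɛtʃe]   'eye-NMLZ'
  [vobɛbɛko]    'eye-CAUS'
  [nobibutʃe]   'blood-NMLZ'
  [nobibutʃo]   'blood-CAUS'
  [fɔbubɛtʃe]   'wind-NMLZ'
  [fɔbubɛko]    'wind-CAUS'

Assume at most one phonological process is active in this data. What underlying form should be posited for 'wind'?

The stem for 'wind' ends in [tʃ] in [fɔbubɛtʃe] but [k] in [fɔbubɛko].
But 'blood' keeps [tʃ] in both environments ([nobibutʃe], [nobibutʃo]), so there is no rule changing /tʃ/ to [k] before the CAUS suffix.
So /k/ is underlying, and a rule of palatalization before a front vowel — /k/ and /s/ become palato-alveolar [tʃ] and [ʃ] before a front vowel — gives [tʃ].
Hence 'wind' is /fɔbubɛk/ underlyingly.

/fɔbubɛk/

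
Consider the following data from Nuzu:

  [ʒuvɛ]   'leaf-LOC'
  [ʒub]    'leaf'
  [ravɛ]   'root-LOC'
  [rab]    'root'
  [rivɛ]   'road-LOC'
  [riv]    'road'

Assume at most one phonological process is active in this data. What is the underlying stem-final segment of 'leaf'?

/b/

In [ʒuvɛ] and [ʒub] the final segment of 'leaf' alternates: [v] ~ [b].
The stem 'road' ([rivɛ], [riv]) shows [v] unchanged in both environments, so [v] cannot be basic with [b] derived in isolation.
So /b/ is underlying, and a rule of intervocalic spirantization — voiced stops become fricatives between vowels — gives [v].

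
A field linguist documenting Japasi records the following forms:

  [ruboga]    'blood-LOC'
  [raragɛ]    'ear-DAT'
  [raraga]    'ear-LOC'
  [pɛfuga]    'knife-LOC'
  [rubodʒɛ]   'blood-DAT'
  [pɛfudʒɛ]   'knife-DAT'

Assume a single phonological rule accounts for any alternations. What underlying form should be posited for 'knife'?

The stem for 'knife' ends in [g] in [pɛfuga] but [dʒ] in [pɛfudʒɛ].
But 'ear' keeps [g] in both environments ([raraga], [raragɛ]), so there is no rule changing /g/ to [dʒ] before the DAT suffix.
Therefore /dʒ/ is basic and [g] is derived by depalatalization (palato-alveolar /dʒ/ becomes [g] when no front vowel follows).
The underlying form of 'knife' is therefore /pɛfudʒ/.

/pɛfudʒ/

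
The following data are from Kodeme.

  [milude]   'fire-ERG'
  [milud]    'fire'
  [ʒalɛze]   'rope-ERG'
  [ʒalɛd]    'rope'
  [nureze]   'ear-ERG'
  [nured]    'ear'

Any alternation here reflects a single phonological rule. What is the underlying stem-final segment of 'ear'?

In [nureze] and [nured] the final segment of 'ear' alternates: [z] ~ [d].
Compare 'fire', with invariant [d] in [milude] and [milud]: an analysis with underlying /d/ and a rule producing [z] before the ERG suffix would wrongly predict alternation here too.
The alternation reflects word-final hardening: voiced fricatives become stops word-finally. /z/ is underlying.

/z/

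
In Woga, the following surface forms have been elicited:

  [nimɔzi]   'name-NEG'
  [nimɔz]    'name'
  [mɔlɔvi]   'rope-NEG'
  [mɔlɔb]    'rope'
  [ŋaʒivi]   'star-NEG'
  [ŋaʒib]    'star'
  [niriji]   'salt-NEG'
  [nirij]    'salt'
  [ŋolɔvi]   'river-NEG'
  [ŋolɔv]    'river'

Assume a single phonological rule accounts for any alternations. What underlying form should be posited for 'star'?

/ŋaʒib/

The stem for 'star' ends in [v] in [ŋaʒivi] but [b] in [ŋaʒib].
But 'river' keeps [v] in both environments ([ŋolɔvi], [ŋolɔv]), so there is no rule changing /v/ to [b] in isolation.
So /b/ is underlying, and a rule of intervocalic spirantization — voiced stops become fricatives between vowels — gives [v].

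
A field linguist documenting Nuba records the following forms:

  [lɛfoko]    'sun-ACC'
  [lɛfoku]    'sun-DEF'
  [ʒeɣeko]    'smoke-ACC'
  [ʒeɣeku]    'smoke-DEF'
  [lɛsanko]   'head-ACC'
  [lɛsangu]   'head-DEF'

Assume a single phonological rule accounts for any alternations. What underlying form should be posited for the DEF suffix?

The DEF morpheme has two allomorphs, [-gu] and [-ku].
The ACC suffix, which begins with [k], is invariant after every stem; so [k] is not altered by any rule here.
The DEF suffix is therefore /-gu/ underlyingly, with post-vocalic devoicing: voiced stops become voiceless after a vowel.

/-gu/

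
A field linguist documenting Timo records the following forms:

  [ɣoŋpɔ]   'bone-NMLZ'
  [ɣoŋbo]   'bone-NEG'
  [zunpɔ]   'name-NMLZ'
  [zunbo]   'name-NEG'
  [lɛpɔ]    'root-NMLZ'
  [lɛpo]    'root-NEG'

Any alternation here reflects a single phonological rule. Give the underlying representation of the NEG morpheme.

The NEG suffix surfaces as [-bo] and [-po], depending on the final segment of the stem.
The NMLZ suffix, which begins with [p], is invariant after every stem; so [p] is not altered by any rule here.
The NEG suffix is therefore /-bo/ underlyingly, with post-vocalic devoicing: voiced stops become voiceless after a vowel.

/-bo/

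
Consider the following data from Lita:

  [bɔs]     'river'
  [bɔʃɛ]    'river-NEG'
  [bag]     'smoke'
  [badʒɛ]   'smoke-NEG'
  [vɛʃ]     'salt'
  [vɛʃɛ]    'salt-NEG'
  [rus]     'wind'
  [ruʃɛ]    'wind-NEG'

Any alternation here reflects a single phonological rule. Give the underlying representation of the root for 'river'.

/bɔs/

In [bɔs] and [bɔʃɛ] the final segment of 'river' alternates: [s] ~ [ʃ].
If /ʃ/ were underlying and a rule turned it into [s] in isolation, 'salt' would also alternate; but it has [ʃ] in both [vɛʃ] and [vɛʃɛ].
The alternation reflects palatalization before a front vowel: /g/ and /s/ become palato-alveolar [dʒ] and [ʃ] before a front vowel. /s/ is underlying.
The underlying form of 'river' is therefore /bɔs/.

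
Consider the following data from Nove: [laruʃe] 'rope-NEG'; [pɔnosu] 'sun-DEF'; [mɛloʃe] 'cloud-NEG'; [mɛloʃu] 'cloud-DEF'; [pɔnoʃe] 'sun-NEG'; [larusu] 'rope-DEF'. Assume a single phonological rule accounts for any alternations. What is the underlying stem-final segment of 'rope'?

In [laruʃe] and [larusu] the final segment of 'rope' alternates: [ʃ] ~ [s].
If /ʃ/ were underlying and a rule turned it into [s] before the DEF suffix, 'cloud' would also alternate; but it has [ʃ] in both [mɛloʃe] and [mɛloʃu].
Therefore /s/ is basic and [ʃ] is derived by palatalization before a front vowel (/s/ becomes palato-alveolar [ʃ] before a front vowel).

/s/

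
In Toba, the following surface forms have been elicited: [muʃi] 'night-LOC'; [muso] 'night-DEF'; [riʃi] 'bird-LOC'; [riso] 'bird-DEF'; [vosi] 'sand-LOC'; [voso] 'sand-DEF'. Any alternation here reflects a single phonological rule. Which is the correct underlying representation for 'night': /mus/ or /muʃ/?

The stem for 'night' ends in [ʃ] in [muʃi] but [s] in [muso].
Compare 'sand', with invariant [s] in [vosi] and [voso]: an analysis with underlying /s/ and a rule producing [ʃ] before the LOC suffix would wrongly predict alternation here too.
So /ʃ/ is underlying, and a rule of depalatalization — palato-alveolar /ʃ/ becomes [s] when no front vowel follows — gives [s].

/muʃ/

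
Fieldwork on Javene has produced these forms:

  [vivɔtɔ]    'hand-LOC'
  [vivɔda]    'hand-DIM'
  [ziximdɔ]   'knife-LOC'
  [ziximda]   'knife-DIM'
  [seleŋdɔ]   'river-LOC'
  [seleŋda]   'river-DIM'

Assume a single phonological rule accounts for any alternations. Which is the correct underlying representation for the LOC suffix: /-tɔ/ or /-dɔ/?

The LOC morpheme has two allomorphs, [-dɔ] and [-tɔ].
By contrast the DIM suffix keeps its initial [d] throughout — that segment must be underlying.
So the underlying form is /-tɔ/, and voiceless stops become voiced after a nasal.

/-tɔ/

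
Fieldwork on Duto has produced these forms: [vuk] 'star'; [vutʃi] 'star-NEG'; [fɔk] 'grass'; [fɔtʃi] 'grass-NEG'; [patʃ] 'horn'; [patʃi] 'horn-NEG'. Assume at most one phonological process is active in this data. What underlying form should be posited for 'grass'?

'grass' shows [k] ~ [tʃ] at the end of the stem ([fɔk] vs [fɔtʃi]).
The stem 'horn' ([patʃ], [patʃi]) shows [tʃ] unchanged in both environments, so [tʃ] cannot be basic with [k] derived in isolation.
The underlying segment must be /k/; /k/ becomes palato-alveolar [tʃ] before a front vowel, yielding [tʃ] there.

/fɔk/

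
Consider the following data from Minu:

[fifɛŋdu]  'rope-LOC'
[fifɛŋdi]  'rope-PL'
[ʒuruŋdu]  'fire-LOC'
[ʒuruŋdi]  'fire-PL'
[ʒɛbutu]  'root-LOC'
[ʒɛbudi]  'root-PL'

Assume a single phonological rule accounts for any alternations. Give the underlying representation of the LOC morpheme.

The LOC morpheme has two allomorphs, [-du] and [-tu].
By contrast the PL suffix keeps its initial [d] throughout — that segment must be underlying.
The LOC suffix is therefore /-tu/ underlyingly, with post-nasal voicing: voiceless stops become voiced after a nasal.

/-tu/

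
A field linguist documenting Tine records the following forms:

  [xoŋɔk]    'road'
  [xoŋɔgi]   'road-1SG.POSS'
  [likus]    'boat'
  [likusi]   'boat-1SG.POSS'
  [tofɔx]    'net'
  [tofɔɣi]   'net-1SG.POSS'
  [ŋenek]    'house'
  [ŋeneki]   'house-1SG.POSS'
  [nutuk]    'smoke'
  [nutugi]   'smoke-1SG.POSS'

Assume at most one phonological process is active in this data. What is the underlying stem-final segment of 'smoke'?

The root 'smoke' surfaces as [nutuk] and [nutugi], with a stem-final [k] ~ [g] alternation.
The stem 'house' ([ŋenek], [ŋeneki]) shows [k] unchanged in both environments, so [k] cannot be basic with [g] derived before the 1SG.POSS suffix.
Therefore /g/ is basic and [k] is derived by word-final obstruent devoicing (voiced obstruents become voiceless word-finally).

/g/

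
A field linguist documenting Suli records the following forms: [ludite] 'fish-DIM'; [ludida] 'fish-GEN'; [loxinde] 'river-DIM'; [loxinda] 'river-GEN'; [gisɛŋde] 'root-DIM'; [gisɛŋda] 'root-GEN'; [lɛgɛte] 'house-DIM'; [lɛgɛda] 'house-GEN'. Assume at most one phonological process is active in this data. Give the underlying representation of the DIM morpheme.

The DIM morpheme has two allomorphs, [-de] and [-te].
The GEN suffix, which begins with [d], is invariant after every stem; so [d] is not altered by any rule here.
The DIM suffix is therefore /-te/ underlyingly, with post-nasal voicing: voiceless stops become voiced after a nasal.

/-te/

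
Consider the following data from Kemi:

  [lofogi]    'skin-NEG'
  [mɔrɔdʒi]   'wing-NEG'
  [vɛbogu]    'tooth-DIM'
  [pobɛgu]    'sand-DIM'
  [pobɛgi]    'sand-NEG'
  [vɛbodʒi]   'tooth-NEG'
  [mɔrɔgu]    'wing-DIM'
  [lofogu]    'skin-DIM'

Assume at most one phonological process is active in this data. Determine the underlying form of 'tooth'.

/vɛbodʒ/

The root 'tooth' surfaces as [vɛbodʒi] and [vɛbogu], with a stem-final [dʒ] ~ [g] alternation.
The stem 'skin' ([lofogi], [lofogu]) shows [g] unchanged in both environments, so [g] cannot be basic with [dʒ] derived before the NEG suffix.
The alternation reflects depalatalization: palato-alveolar /dʒ/ becomes [g] when no front vowel follows. /dʒ/ is underlying.
So 'tooth' = /vɛbodʒ/.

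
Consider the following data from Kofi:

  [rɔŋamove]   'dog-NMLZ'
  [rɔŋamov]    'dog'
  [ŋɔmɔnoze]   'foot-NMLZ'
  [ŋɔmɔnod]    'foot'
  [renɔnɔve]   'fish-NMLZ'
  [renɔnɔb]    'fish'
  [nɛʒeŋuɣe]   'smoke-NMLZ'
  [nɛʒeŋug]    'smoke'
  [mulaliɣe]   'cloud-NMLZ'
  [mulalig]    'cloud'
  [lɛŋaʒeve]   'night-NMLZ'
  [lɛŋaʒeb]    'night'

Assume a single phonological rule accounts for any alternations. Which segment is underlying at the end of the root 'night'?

/b/

The stem for 'night' ends in [v] in [lɛŋaʒeve] but [b] in [lɛŋaʒeb].
But 'dog' keeps [v] in both environments ([rɔŋamove], [rɔŋamov]), so there is no rule changing /v/ to [b] in isolation.
The underlying segment must be /b/; voiced stops become fricatives between vowels, yielding [v] there.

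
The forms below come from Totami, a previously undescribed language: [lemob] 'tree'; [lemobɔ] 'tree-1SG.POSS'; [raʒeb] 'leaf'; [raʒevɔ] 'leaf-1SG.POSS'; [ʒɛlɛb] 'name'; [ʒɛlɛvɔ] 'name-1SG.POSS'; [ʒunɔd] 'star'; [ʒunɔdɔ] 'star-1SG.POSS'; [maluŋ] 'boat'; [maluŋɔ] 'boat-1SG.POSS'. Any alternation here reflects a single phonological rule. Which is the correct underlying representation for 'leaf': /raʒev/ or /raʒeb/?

The stem for 'leaf' ends in [b] in [raʒeb] but [v] in [raʒevɔ].
But 'tree' keeps [b] in both environments ([lemob], [lemobɔ]), so there is no rule changing /b/ to [v] before the 1SG.POSS suffix.
So /v/ is underlying, and a rule of word-final hardening — voiced fricatives become stops word-finally — gives [b].

/raʒev/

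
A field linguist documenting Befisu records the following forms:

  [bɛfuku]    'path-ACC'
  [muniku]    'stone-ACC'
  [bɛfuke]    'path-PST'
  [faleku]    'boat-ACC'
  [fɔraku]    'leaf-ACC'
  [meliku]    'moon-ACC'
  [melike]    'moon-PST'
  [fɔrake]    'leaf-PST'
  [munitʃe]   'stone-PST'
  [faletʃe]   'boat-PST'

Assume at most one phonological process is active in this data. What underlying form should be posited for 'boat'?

/faletʃ/

'boat' shows [k] ~ [tʃ] at the end of the stem ([faleku] vs [faletʃe]).
If /k/ were underlying and a rule turned it into [tʃ] before the PST suffix, 'moon' would also alternate; but it has [k] in both [meliku] and [melike].
Therefore /tʃ/ is basic and [k] is derived by depalatalization (palato-alveolar /tʃ/ becomes [k] when no front vowel follows).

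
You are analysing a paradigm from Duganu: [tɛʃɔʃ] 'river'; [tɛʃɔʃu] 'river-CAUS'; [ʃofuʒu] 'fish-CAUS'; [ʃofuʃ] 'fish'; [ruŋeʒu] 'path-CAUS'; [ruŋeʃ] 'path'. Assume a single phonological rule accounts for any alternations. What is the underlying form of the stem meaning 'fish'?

/ʃofuʒ/

'fish' shows [ʃ] ~ [ʒ] at the end of the stem ([ʃofuʃ] vs [ʃofuʒu]).
The stem 'river' ([tɛʃɔʃ], [tɛʃɔʃu]) shows [ʃ] unchanged in both environments, so [ʃ] cannot be basic with [ʒ] derived before the CAUS suffix.
The alternation reflects word-final obstruent devoicing: voiced obstruents become voiceless word-finally. /ʒ/ is underlying.
The underlying form of 'fish' is therefore /ʃofuʒ/.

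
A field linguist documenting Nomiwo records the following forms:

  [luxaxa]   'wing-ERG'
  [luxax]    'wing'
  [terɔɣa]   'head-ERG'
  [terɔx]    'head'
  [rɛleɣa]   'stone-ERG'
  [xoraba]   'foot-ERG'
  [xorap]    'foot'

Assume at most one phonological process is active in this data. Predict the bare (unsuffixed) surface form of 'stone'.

In [terɔɣa] and [terɔx] the final segment of 'head' alternates: [ɣ] ~ [x].
Compare 'wing', with invariant [x] in [luxaxa] and [luxax]: an analysis with underlying /x/ and a rule producing [ɣ] before the ERG suffix would wrongly predict alternation here too.
Therefore /ɣ/ is basic and [x] is derived by word-final obstruent devoicing (voiced obstruents become voiceless word-finally).
The one attested form of 'stone', [rɛleɣa], shows underlying /rɛleɣ/. Applying the same rule word-finally gives [rɛlex].

[rɛlex]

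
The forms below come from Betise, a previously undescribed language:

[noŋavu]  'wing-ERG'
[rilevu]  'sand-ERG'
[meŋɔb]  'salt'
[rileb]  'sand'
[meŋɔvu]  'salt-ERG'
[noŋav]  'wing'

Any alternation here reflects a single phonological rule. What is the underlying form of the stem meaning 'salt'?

The root 'salt' surfaces as [meŋɔvu] and [meŋɔb], with a stem-final [v] ~ [b] alternation.
But 'wing' keeps [v] in both environments ([noŋavu], [noŋav]), so there is no rule changing /v/ to [b] in isolation.
The underlying segment must be /b/; voiced stops become fricatives between vowels, yielding [v] there.
Hence 'salt' is /meŋɔb/ underlyingly.

/meŋɔb/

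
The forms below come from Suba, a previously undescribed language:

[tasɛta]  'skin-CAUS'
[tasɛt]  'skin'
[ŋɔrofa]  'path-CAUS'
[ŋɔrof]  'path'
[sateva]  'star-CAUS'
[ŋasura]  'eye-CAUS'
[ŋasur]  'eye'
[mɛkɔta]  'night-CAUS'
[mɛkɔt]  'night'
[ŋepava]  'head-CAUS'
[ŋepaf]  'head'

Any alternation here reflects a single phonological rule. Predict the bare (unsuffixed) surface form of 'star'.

[satef]

The stem for 'head' ends in [v] in [ŋepava] but [f] in [ŋepaf].
Compare 'path', with invariant [f] in [ŋɔrofa] and [ŋɔrof]: an analysis with underlying /f/ and a rule producing [v] before the CAUS suffix would wrongly predict alternation here too.
So /v/ is underlying, and a rule of word-final obstruent devoicing — voiced obstruents become voiceless word-finally — gives [f].
From [sateva] the stem 'star' is /satev/; word-finally this yields [satef].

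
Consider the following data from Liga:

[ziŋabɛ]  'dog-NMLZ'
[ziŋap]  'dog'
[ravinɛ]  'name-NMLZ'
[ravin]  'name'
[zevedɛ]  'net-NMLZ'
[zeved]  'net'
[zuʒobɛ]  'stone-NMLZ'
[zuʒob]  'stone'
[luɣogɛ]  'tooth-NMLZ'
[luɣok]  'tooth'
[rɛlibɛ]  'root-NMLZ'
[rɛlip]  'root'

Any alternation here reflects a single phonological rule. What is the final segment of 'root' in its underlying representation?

The root 'root' surfaces as [rɛlibɛ] and [rɛlip], with a stem-final [b] ~ [p] alternation.
If /b/ were underlying and a rule turned it into [p] in isolation, 'stone' would also alternate; but it has [b] in both [zuʒobɛ] and [zuʒob].
Therefore /p/ is basic and [b] is derived by intervocalic voicing (voiceless stops become voiced between vowels).

/p/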